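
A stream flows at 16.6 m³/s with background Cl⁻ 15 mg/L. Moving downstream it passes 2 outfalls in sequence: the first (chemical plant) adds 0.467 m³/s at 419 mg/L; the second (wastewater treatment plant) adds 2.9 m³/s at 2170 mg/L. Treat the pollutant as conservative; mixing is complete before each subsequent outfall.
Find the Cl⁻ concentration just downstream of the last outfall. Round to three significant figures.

Below outfall 1: Q → 17.07 m³/s, C = (16.60·15.00 + 0.4670·419.0)/17.07 = 26.05 mg/L.
Below outfall 2: Q → 19.97 m³/s, C = (17.07·26.05 + 2.900·2170)/19.97 = 337.4 mg/L.

337 mg/L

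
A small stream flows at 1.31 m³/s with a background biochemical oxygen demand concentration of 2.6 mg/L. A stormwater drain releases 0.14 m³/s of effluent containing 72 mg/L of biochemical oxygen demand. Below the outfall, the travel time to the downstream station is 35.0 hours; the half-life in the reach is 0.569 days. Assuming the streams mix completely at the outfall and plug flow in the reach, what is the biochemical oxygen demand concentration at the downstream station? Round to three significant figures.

1.57 mg/L

After mixing, C = (1.310·2.600 + 0.1400·72.00) / 1.450 = 13.49/1.450 = 9.301 mg/L.
Half-life 0.569 d → k = ln 2 / 0.569 = 1.218 d⁻¹.
After decay, C = 9.301 × e^(−kt) = 9.301 × 0.1692 = 1.574 mg/L.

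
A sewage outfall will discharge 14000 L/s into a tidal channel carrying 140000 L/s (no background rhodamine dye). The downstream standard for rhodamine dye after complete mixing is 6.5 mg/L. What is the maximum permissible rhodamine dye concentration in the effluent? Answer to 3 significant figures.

At the limit, (Qr·Cr + Qe·Cₑ)/(Qr + Qe) = 6.5:
Cₑ = (154000·6.5 − 140000·0) / 14000 = 71.50 mg/L.

71.5 mg/L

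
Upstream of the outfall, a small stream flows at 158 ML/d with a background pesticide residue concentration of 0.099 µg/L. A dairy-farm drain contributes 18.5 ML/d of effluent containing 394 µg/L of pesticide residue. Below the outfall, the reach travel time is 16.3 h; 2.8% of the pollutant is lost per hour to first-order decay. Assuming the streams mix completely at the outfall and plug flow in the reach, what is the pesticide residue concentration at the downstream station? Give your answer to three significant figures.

Mass balance: C = (158.0·0.09900 + 18.50·394.0) / 176.5 = 7305/176.5 = 41.39 µg/L.
2.8%/h lost → k = −ln(1 − 0.028) = 0.02840 h⁻¹.
Decay over the reach: 41.39·exp(−kt) = 41.39·0.6294 = 26.05 µg/L.

26.1 µg/L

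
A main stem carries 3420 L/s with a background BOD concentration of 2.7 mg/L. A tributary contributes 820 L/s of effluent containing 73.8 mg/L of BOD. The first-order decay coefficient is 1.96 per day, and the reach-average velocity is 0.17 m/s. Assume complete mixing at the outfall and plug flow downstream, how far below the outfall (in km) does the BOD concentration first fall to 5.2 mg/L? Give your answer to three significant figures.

After mixing, C = (3420·2.700 + 820.0·73.80) / 4240 = 69750/4240 = 16.45 mg/L.
Set 16.45·exp(−k·t) = 5.2 → t = ln(16.45/5.2)/k = 50770 s = 14.10 h.
Distance = v·t = 0.17·50770 = 8631 m = 8.631 km.

8.63 km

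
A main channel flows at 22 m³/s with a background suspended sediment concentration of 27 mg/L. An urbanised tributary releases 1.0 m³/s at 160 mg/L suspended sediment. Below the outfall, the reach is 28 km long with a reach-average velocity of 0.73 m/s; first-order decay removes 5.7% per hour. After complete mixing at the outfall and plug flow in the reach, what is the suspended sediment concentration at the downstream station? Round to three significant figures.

17.5 mg/L

Mass balance: C = (22.00·27.00 + 1.000·160.0) / 23.00 = 754.0/23.00 = 32.78 mg/L.
Travel time t = 28·1000 / 0.73 = 38360 s = 10.65 h.
5.7%/h lost → k = −ln(1 − 0.057) = 0.05869 h⁻¹.
Decay over the reach: 32.78·exp(−kt) = 32.78·0.5351 = 17.54 mg/L.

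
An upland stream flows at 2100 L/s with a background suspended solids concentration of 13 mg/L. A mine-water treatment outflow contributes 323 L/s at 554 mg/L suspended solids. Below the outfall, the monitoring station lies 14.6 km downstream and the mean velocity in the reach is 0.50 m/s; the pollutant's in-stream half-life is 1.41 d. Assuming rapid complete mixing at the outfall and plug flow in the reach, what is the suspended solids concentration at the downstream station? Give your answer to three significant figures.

72.1 mg/L

Conservation of mass: C = (2100·13.00 + 323.0·554.0) / 2423 = 206200/2423 = 85.12 mg/L.
Travel time t = 14.6·1000 / 0.50 = 29200 s = 8.111 h.
Half-life 1.41 d → k = ln 2 / 1.41 = 0.4916 d⁻¹.
Decay over the reach: 85.12·exp(−kt) = 85.12·0.8469 = 72.09 mg/L.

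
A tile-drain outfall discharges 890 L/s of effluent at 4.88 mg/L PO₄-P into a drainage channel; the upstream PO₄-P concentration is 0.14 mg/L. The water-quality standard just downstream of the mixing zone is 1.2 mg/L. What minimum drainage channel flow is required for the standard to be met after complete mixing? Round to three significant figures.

Set C_mix = 1.2: (Q·0.1400 + 890.0·4.880) / (Q + 890.0) = 1.2
→ Q = 890.0·(4.880 − 1.2)/(1.2 − 0.1400) = 3090 L/s.

3090 L/s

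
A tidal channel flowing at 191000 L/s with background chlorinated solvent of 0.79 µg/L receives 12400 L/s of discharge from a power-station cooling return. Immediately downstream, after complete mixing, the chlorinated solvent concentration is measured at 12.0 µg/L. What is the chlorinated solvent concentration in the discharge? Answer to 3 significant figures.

Mass balance: 191000·0.7900 + 12400·Cₑ = 203400·12.00
→ Cₑ = (203400·12.00 − 191000·0.7900) / 12400 = 184.7 µg/L.

185 µg/L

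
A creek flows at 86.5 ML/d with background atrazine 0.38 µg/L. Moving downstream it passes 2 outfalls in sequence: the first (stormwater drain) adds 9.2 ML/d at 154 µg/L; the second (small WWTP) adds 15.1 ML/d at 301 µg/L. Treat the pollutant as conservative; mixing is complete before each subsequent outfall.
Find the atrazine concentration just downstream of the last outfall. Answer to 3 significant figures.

Below outfall 1: Q → 95.70 ML/d, C = (86.50·0.3800 + 9.200·154.0)/95.70 = 15.15 µg/L.
Below outfall 2: Q → 110.8 ML/d, C = (95.70·15.15 + 15.10·301.0)/110.8 = 54.10 µg/L.

54.1 µg/L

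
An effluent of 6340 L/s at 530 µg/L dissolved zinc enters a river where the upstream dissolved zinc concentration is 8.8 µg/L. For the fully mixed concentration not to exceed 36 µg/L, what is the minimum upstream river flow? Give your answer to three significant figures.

115000 L/s

Set C_mix = 36: (Q·8.800 + 6340·530.0) / (Q + 6340) = 36
→ Q = 6340·(530.0 − 36)/(36 − 8.800) = 115100 L/s.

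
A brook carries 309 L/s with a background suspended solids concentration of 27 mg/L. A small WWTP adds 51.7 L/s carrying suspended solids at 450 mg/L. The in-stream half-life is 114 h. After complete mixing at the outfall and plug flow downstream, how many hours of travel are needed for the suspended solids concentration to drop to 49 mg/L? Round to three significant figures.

95.6 h

Flow-weighted average: C = (309.0·27.00 + 51.70·450.0) / 360.7 = 31610/360.7 = 87.63 mg/L.
Half-life 114 h → k = ln 2 / 114 = 0.006080 h⁻¹ = 0.1459 d⁻¹.
87.63·exp(−k·t) = 49 → t = ln(87.63/49)/k = 344200 s = 95.60 h.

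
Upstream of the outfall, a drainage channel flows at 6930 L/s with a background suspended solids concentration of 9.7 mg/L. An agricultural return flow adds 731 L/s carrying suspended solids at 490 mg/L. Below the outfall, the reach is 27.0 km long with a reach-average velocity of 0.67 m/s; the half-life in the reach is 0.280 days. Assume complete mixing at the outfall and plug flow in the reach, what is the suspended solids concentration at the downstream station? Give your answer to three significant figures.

17.5 mg/L

After mixing, C = (6930·9.700 + 731.0·490.0) / 7661 = 425400/7661 = 55.53 mg/L.
Travel time t = 27.0·1000 / 0.67 = 40300 s = 11.19 h.
Half-life 0.280 d → k = ln 2 / 0.280 = 2.476 d⁻¹.
Decay over the reach: 55.53·exp(−kt) = 55.53·0.3152 = 17.50 mg/L.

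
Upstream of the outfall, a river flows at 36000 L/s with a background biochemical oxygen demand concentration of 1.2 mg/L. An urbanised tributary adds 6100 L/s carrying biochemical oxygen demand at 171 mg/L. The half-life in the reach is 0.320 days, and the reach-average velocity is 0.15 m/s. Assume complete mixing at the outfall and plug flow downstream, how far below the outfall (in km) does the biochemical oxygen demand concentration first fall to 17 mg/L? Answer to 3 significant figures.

2.50 km

Flow-weighted average: C = (36000·1.200 + 6100·171.0) / 42100 = 1086000/42100 = 25.80 mg/L.
Half-life 0.320 d → k = ln 2 / 0.320 = 2.166 d⁻¹.
Set 25.80·exp(−k·t) = 17 → t = ln(25.80/17)/k = 16640 s = 4.623 h.
Distance = v·t = 0.15·16640 = 2497 m = 2.497 km.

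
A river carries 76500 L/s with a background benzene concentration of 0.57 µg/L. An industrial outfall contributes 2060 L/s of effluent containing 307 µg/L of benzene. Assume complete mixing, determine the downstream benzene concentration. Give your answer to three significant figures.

Mixed concentration C = ΣQC/ΣQ = (76500·0.5700 + 2060·307.0) / 78560 = 676000/78560 = 8.605 µg/L.

8.61 µg/L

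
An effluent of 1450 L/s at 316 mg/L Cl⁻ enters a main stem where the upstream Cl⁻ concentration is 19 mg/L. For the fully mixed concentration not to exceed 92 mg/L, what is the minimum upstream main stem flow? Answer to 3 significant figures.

Set C_mix = 92: (Q·19.00 + 1450·316.0) / (Q + 1450) = 92
→ Q = 1450·(316.0 − 92)/(92 − 19.00) = 4449 L/s.

4450 L/s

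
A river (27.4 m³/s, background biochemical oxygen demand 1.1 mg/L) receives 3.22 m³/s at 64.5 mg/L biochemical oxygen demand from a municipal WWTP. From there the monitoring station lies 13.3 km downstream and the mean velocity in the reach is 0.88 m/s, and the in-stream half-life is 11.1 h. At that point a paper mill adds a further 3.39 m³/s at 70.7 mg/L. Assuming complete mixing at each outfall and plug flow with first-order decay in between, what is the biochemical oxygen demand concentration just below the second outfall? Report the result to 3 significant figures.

Conservation of mass: C = (27.40·1.100 + 3.220·64.50) / 30.62 = 237.8/30.62 = 7.767 mg/L; combined flow 30.62 m³/s.
Travel time t = 13.3·1000 / 0.88 = 15110 s = 4.198 h.
Half-life 11.1 h → k = ln 2 / 11.1 = 0.06245 h⁻¹ = 1.499 d⁻¹.
Decay over the reach: 7.767·exp(−kt) = 7.767·0.7694 = 5.976 mg/L.
Second outfall: C = (30.62·5.976 + 3.390·70.70)/34.01 = 12.43 mg/L.

12.4 mg/L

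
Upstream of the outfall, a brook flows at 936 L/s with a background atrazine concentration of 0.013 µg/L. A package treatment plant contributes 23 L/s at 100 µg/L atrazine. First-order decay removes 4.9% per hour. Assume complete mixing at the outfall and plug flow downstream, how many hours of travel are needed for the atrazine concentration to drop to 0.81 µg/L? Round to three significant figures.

21.7 h

After mixing, C = (936.0·0.01300 + 23.00·100.0) / 959.0 = 2312/959.0 = 2.411 µg/L.
4.9%/h lost → k = −ln(1 − 0.049) = 0.05024 h⁻¹.
2.411·exp(−k·t) = 0.81 → t = ln(2.411/0.81)/k = 78160 s = 21.71 h.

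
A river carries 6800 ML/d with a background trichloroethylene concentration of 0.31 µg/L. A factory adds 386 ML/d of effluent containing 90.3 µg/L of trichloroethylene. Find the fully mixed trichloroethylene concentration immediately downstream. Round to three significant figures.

5.14 µg/L

Conservation of mass: C = (6800·0.3100 + 386.0·90.30) / 7186 = 36960/7186 = 5.144 µg/L.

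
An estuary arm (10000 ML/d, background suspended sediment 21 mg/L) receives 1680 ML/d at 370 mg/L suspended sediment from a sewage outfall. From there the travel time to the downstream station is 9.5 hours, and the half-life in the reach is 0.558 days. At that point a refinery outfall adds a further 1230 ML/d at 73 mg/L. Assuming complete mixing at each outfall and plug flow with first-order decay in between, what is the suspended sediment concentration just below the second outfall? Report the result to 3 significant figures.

46.4 mg/L

Flow-weighted average: C = (10000·21.00 + 1680·370.0) / 11680 = 831600/11680 = 71.20 mg/L; combined flow 11680 ML/d.
Half-life 0.558 d → k = ln 2 / 0.558 = 1.242 d⁻¹.
First-order decay: C = 71.20·exp(−k·t) = 71.20·0.6116 = 43.54 mg/L.
At the second outfall, C = (11680·43.54 + 1230·73.00) / (11680 + 1230) = 46.35 mg/L.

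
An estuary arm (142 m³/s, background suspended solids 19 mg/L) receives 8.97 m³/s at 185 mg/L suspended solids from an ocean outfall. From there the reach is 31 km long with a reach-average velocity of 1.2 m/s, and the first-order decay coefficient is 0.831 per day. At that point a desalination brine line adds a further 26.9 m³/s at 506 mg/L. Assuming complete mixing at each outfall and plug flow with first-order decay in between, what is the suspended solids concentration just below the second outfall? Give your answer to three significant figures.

Flow-weighted average: C = (142.0·19.00 + 8.970·185.0) / 151.0 = 4357/151.0 = 28.86 mg/L; combined flow 151.0 m³/s.
Travel time t = 31·1000 / 1.2 = 25830 s = 7.176 h.
Applying C = C₀e^(−kt): 28.86 × 0.7800 = 22.51 mg/L.
Second outfall: C = (151.0·22.51 + 26.90·506.0)/177.9 = 95.63 mg/L.

95.6 mg/L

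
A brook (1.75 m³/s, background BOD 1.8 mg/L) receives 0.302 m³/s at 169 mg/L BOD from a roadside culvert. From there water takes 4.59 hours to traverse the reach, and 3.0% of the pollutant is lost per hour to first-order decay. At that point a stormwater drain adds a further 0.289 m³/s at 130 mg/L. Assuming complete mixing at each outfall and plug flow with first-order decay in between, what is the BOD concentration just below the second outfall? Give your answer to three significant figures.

36.2 mg/L

Mass balance: C = (1.750·1.800 + 0.3020·169.0) / 2.052 = 54.19/2.052 = 26.41 mg/L; combined flow 2.052 m³/s.
3.0%/h lost → k = −ln(1 − 0.03) = 0.03046 h⁻¹.
Applying C = C₀e^(−kt): 26.41 × 0.8695 = 22.96 mg/L.
At the second outfall, C = (2.052·22.96 + 0.2890·130.0) / (2.052 + 0.2890) = 36.18 mg/L.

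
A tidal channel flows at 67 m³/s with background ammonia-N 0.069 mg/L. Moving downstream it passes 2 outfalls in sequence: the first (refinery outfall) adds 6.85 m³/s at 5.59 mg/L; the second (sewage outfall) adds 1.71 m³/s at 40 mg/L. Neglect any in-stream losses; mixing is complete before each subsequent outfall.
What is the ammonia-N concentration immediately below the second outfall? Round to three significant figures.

After outfall 1: Q = 67.00 + 6.850 = 73.85 m³/s; C = (67.00·0.06900 + 6.850·5.590)/73.85 = 0.5811 mg/L.
After outfall 2: Q = 73.85 + 1.710 = 75.56 m³/s; C = (73.85·0.5811 + 1.710·40.00)/75.56 = 1.473 mg/L.

1.47 mg/L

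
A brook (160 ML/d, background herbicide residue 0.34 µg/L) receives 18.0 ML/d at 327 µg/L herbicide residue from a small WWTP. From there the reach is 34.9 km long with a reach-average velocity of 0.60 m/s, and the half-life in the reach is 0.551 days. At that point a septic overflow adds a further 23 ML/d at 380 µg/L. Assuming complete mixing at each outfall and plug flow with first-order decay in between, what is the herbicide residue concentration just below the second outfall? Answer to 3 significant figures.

56.2 µg/L

Mixed concentration C = ΣQC/ΣQ = (160.0·0.3400 + 18.00·327.0) / 178.0 = 5940/178.0 = 33.37 µg/L; combined flow 178.0 ML/d.
Travel time t = 34.9·1000 / 0.60 = 58170 s = 16.16 h.
Half-life 0.551 d → k = ln 2 / 0.551 = 1.258 d⁻¹.
Decay over the reach: 33.37·exp(−kt) = 33.37·0.4287 = 14.31 µg/L.
Second outfall: C = (178.0·14.31 + 23.00·380.0)/201.0 = 56.15 µg/L.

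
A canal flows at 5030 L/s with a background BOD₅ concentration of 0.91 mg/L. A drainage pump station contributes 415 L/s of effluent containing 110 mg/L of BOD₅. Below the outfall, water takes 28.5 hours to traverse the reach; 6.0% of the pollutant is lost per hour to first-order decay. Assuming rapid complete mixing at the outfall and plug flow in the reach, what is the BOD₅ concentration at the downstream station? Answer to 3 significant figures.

Mixed concentration C = ΣQC/ΣQ = (5030·0.9100 + 415.0·110.0) / 5445 = 50230/5445 = 9.224 mg/L.
6.0%/h lost → k = −ln(1 − 0.06) = 0.06188 h⁻¹.
First-order decay: C = 9.224·exp(−k·t) = 9.224·0.1715 = 1.582 mg/L.

1.58 mg/L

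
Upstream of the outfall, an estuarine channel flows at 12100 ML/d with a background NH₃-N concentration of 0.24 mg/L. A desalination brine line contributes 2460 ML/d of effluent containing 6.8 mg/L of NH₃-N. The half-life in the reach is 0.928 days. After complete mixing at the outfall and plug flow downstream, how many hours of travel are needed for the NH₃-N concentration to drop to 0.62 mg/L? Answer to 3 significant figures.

Flow-weighted average: C = (12100·0.2400 + 2460·6.800) / 14560 = 19630/14560 = 1.348 mg/L.
Half-life 0.928 d → k = ln 2 / 0.928 = 0.7469 d⁻¹.
1.348·exp(−k·t) = 0.62 → t = ln(1.348/0.62)/k = 89870 s = 24.96 h.

25.0 h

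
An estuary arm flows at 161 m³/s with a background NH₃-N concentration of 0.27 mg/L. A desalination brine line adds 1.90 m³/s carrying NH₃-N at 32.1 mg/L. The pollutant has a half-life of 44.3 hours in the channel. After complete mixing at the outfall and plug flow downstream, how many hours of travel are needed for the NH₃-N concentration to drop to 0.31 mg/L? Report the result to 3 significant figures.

Flow-weighted average: C = (161.0·0.2700 + 1.900·32.10) / 162.9 = 104.5/162.9 = 0.6413 mg/L.
Half-life 44.3 h → k = ln 2 / 44.3 = 0.01565 h⁻¹ = 0.3755 d⁻¹.
0.6413·exp(−k·t) = 0.31 → t = ln(0.6413/0.31)/k = 167200 s = 46.45 h.

46.5 h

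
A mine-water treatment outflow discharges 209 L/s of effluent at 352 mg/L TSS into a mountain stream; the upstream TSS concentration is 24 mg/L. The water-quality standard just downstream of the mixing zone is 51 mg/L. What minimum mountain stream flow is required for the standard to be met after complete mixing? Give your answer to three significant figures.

2330 L/s

Set C_mix = 51: (Q·24.00 + 209.0·352.0) / (Q + 209.0) = 51
→ Q = 209.0·(352.0 − 51)/(51 − 24.00) = 2330 L/s.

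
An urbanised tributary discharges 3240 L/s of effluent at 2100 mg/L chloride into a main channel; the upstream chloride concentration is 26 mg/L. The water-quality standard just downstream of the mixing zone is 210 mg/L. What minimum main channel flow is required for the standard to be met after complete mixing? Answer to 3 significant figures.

Set C_mix = 210: (Q·26.00 + 3240·2100) / (Q + 3240) = 210
→ Q = 3240·(2100 − 210)/(210 − 26.00) = 33280 L/s.

33300 L/s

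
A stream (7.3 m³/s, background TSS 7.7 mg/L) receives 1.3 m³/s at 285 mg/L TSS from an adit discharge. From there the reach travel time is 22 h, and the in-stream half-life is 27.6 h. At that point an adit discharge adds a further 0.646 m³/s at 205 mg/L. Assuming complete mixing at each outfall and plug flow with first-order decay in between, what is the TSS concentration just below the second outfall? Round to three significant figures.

Flow-weighted average: C = (7.300·7.700 + 1.300·285.0) / 8.600 = 426.7/8.600 = 49.62 mg/L; combined flow 8.600 m³/s.
Half-life 27.6 h → k = ln 2 / 27.6 = 0.02511 h⁻¹ = 0.6027 d⁻¹.
After decay, C = 49.62 × e^(−kt) = 49.62 × 0.5755 = 28.56 mg/L.
At the second outfall, C = (8.600·28.56 + 0.6460·205.0) / (8.600 + 0.6460) = 40.88 mg/L.

40.9 mg/L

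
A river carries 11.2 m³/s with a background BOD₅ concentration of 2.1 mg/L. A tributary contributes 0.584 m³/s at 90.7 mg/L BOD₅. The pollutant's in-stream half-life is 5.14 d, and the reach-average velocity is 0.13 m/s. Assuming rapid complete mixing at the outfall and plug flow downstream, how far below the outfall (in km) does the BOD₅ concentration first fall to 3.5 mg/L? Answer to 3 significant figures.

51.4 km

Mixed concentration C = ΣQC/ΣQ = (11.20·2.100 + 0.5840·90.70) / 11.78 = 76.49/11.78 = 6.491 mg/L.
Half-life 5.14 d → k = ln 2 / 5.14 = 0.1349 d⁻¹.
Set 6.491·exp(−k·t) = 3.5 → t = ln(6.491/3.5)/k = 395700 s = 109.9 h.
Distance = v·t = 0.13·395700 = 51440 m = 51.44 km.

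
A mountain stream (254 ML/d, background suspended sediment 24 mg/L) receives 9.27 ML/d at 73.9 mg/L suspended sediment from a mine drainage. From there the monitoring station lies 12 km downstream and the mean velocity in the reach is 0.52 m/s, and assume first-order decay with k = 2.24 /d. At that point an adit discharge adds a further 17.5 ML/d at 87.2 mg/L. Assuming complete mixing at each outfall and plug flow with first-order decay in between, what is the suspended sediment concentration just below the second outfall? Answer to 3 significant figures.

18.7 mg/L

Mixed concentration C = ΣQC/ΣQ = (254.0·24.00 + 9.270·73.90) / 263.3 = 6781/263.3 = 25.76 mg/L; combined flow 263.3 ML/d.
Travel time t = 12·1000 / 0.52 = 23080 s = 6.410 h.
After decay, C = 25.76 × e^(−kt) = 25.76 × 0.5498 = 14.16 mg/L.
Second outfall: C = (263.3·14.16 + 17.50·87.20)/280.8 = 18.71 mg/L.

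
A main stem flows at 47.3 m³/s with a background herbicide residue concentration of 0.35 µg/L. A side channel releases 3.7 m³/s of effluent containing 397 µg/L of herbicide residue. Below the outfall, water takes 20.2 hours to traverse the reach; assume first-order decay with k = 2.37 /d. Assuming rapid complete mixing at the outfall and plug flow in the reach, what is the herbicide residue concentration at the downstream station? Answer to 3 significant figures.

3.96 µg/L

Conservation of mass: C = (47.30·0.3500 + 3.700·397.0) / 51.00 = 1485/51.00 = 29.13 µg/L.
Applying C = C₀e^(−kt): 29.13 × 0.1360 = 3.963 µg/L.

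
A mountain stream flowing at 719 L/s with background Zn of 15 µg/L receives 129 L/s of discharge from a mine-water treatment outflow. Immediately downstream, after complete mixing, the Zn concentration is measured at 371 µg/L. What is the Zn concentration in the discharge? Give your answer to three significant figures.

2360 µg/L

Mass balance: 719.0·15.00 + 129.0·Cₑ = 848.0·371.0
→ Cₑ = (848.0·371.0 − 719.0·15.00) / 129.0 = 2355 µg/L.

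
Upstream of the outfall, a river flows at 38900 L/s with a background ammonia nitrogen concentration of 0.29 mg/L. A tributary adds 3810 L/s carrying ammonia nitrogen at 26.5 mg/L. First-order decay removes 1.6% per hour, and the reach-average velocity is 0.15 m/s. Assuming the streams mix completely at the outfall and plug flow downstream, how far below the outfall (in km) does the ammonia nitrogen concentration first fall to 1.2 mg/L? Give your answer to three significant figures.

26.2 km

Mixed concentration C = ΣQC/ΣQ = (38900·0.2900 + 3810·26.50) / 42710 = 112200/42710 = 2.628 mg/L.
1.6%/h lost → k = −ln(1 − 0.016) = 0.01613 h⁻¹.
Set 2.628·exp(−k·t) = 1.2 → t = ln(2.628/1.2)/k = 175000 s = 48.60 h.
Distance = v·t = 0.15·175000 = 26250 m = 26.25 km.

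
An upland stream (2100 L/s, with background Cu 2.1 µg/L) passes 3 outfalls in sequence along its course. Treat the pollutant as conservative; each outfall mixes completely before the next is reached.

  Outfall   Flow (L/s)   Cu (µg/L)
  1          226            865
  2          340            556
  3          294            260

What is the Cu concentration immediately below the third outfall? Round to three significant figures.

157 µg/L

Below outfall 1: Q → 2326 L/s, C = (2100·2.100 + 226.0·865.0)/2326 = 85.94 µg/L.
Below outfall 2: Q → 2666 L/s, C = (2326·85.94 + 340.0·556.0)/2666 = 145.9 µg/L.
Below outfall 3: Q → 2960 L/s, C = (2666·145.9 + 294.0·260.0)/2960 = 157.2 µg/L.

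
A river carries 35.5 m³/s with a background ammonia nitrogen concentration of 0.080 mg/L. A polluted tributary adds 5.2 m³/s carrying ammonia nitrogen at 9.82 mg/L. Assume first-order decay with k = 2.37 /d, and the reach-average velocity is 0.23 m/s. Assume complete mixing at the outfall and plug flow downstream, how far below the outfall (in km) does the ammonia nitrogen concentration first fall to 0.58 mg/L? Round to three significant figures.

6.92 km

Mass balance: C = (35.50·0.08000 + 5.200·9.820) / 40.70 = 53.90/40.70 = 1.324 mg/L.
Set 1.324·exp(−k·t) = 0.58 → t = ln(1.324/0.58)/k = 30100 s = 8.362 h.
Distance = v·t = 0.23·30100 = 6923 m = 6.923 km.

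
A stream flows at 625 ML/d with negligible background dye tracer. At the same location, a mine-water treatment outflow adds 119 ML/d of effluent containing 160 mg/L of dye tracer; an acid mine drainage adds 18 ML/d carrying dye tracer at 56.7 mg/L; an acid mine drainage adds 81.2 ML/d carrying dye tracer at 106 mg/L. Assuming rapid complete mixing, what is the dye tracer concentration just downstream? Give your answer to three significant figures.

34.0 mg/L

Conservation of mass: C = (625.0·0 + 119.0·160.0 + 18.00·56.70 + 81.20·106.0) / 843.2 = 28670/843.2 = 34.00 mg/L.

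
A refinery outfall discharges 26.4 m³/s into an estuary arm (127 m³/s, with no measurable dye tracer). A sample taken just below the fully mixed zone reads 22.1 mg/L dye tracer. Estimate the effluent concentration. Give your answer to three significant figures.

Mass balance: 127.0·0 + 26.40·Cₑ = 153.4·22.10
→ Cₑ = (153.4·22.10 − 127.0·0) / 26.40 = 128.4 mg/L.

128 mg/L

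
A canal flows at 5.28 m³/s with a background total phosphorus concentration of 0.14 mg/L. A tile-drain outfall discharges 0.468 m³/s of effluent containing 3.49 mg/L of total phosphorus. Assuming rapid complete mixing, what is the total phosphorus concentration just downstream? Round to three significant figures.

0.413 mg/L

Mixed concentration C = ΣQC/ΣQ = (5.280·0.1400 + 0.4680·3.490) / 5.748 = 2.373/5.748 = 0.4128 mg/L.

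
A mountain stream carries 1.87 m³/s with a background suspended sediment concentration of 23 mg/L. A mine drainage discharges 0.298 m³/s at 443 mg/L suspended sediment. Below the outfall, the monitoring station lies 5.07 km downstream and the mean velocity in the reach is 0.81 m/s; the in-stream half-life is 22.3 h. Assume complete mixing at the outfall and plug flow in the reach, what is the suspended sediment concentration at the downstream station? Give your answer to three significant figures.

76.5 mg/L

After mixing, C = (1.870·23.00 + 0.2980·443.0) / 2.168 = 175.0/2.168 = 80.73 mg/L.
Travel time t = 5.07·1000 / 0.81 = 6259 s = 1.739 h.
Half-life 22.3 h → k = ln 2 / 22.3 = 0.03108 h⁻¹ = 0.7460 d⁻¹.
After decay, C = 80.73 × e^(−kt) = 80.73 × 0.9474 = 76.48 mg/L.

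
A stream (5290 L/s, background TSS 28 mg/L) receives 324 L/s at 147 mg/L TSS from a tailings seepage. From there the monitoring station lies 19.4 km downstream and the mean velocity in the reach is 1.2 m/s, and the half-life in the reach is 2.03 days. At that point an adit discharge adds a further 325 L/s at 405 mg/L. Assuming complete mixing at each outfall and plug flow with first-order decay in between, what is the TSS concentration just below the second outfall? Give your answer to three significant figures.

Mass balance: C = (5290·28.00 + 324.0·147.0) / 5614 = 195700/5614 = 34.87 mg/L; combined flow 5614 L/s.
Travel time t = 19.4·1000 / 1.2 = 16170 s = 4.491 h.
Half-life 2.03 d → k = ln 2 / 2.03 = 0.3415 d⁻¹.
After decay, C = 34.87 × e^(−kt) = 34.87 × 0.9381 = 32.71 mg/L.
Second outfall: C = (5614·32.71 + 325.0·405.0)/5939 = 53.08 mg/L.

53.1 mg/L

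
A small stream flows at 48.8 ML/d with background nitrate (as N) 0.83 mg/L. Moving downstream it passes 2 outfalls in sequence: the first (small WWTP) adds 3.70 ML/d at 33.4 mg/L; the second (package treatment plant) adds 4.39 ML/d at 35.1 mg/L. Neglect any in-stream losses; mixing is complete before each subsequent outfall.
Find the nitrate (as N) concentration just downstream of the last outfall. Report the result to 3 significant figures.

Below outfall 1: Q → 52.50 ML/d, C = (48.80·0.8300 + 3.700·33.40)/52.50 = 3.125 mg/L.
Below outfall 2: Q → 56.89 ML/d, C = (52.50·3.125 + 4.390·35.10)/56.89 = 5.593 mg/L.

5.59 mg/L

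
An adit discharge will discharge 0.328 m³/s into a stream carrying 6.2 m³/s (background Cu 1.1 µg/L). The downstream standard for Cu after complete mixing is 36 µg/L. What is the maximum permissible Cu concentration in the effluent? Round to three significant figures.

696 µg/L

At the limit, (Qr·Cr + Qe·Cₑ)/(Qr + Qe) = 36:
Cₑ = (6.528·36 − 6.200·1.100) / 0.3280 = 695.7 µg/L.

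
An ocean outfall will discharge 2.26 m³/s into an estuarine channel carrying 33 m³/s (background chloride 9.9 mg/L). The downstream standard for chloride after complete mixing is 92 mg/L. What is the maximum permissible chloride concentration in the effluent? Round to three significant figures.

1290 mg/L

At the limit, (Qr·Cr + Qe·Cₑ)/(Qr + Qe) = 92:
Cₑ = (35.26·92 − 33.00·9.900) / 2.260 = 1291 mg/L.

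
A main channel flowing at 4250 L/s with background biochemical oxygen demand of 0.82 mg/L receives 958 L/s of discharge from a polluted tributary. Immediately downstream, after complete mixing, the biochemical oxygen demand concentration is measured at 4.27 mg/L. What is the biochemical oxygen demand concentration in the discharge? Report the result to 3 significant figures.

Mass balance: 4250·0.8200 + 958.0·Cₑ = 5208·4.270
→ Cₑ = (5208·4.270 − 4250·0.8200) / 958.0 = 19.58 mg/L.

19.6 mg/L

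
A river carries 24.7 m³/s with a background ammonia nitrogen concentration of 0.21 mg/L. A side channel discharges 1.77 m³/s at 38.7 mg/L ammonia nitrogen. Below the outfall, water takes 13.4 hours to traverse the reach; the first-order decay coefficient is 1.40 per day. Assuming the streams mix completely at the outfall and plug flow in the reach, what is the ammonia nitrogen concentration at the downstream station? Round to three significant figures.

1.27 mg/L

Mass balance: C = (24.70·0.2100 + 1.770·38.70) / 26.47 = 73.69/26.47 = 2.784 mg/L.
First-order decay: C = 2.784·exp(−k·t) = 2.784·0.4576 = 1.274 mg/L.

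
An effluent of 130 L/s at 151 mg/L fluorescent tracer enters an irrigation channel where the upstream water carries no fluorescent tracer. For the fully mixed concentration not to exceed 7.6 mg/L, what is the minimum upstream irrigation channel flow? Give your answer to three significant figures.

2450 L/s

Set C_mix = 7.6: (Q·0 + 130.0·151.0) / (Q + 130.0) = 7.6
→ Q = 130.0·(151.0 − 7.6)/(7.6 − 0) = 2453 L/s.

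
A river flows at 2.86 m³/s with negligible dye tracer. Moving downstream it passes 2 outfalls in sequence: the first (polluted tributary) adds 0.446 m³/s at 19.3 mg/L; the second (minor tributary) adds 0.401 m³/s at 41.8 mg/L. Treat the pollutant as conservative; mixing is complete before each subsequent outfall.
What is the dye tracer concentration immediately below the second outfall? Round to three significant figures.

6.84 mg/L

Outfall 1: combined Q = 3.306 m³/s; C = (2.860·0 + 0.4460·19.30)/3.306 = 2.604 mg/L.
Outfall 2: combined Q = 3.707 m³/s; C = (3.306·2.604 + 0.4010·41.80)/3.707 = 6.844 mg/L.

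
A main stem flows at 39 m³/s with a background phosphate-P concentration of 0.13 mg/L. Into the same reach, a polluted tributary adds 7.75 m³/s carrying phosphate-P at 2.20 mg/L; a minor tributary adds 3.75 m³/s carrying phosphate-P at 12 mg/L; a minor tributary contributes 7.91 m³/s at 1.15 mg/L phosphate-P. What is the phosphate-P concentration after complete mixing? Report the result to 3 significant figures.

Conservation of mass: C = (39.00·0.1300 + 7.750·2.200 + 3.750·12.00 + 7.910·1.150) / 58.41 = 76.22/58.41 = 1.305 mg/L.

1.30 mg/L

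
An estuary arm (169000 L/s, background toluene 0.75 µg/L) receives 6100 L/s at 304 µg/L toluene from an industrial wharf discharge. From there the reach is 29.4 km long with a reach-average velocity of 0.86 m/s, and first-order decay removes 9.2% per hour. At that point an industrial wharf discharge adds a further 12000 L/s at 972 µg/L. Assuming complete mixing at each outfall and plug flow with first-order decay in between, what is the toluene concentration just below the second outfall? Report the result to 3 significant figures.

Flow-weighted average: C = (169000·0.7500 + 6100·304.0) / 175100 = 1981000/175100 = 11.31 µg/L; combined flow 175100 L/s.
Travel time t = 29.4·1000 / 0.86 = 34190 s = 9.496 h.
9.2%/h lost → k = −ln(1 − 0.092) = 0.09651 h⁻¹.
After decay, C = 11.31 × e^(−kt) = 11.31 × 0.3999 = 4.525 µg/L.
Second outfall: C = (175100·4.525 + 12000·972.0)/187100 = 66.58 µg/L.

66.6 µg/L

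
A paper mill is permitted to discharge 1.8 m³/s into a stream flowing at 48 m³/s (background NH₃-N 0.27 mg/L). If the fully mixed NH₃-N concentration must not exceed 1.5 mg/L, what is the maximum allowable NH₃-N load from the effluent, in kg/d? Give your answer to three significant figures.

Mass balance at the limit: 48.00·0.2700 + 1.800·Cₑ = 49.80·1.5 → Cₑ = 34.30 mg/L.
Load = 1.800 m³/s × 34.30 g/m³ × 86 400 s/d = 5334 kg/d.

5330 kg/d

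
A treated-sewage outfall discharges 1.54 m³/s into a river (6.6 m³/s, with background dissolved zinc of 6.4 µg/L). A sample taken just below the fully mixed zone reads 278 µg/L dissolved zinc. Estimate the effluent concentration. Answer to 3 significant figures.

Mass balance: 6.600·6.400 + 1.540·Cₑ = 8.140·278.0
→ Cₑ = (8.140·278.0 − 6.600·6.400) / 1.540 = 1442 µg/L.

1440 µg/L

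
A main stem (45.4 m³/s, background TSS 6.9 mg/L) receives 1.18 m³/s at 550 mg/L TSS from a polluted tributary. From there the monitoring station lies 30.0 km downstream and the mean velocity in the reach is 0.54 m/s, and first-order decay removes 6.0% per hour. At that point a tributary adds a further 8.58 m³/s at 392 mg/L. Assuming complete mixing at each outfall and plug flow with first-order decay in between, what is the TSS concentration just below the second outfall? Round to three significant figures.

67.7 mg/L

After mixing, C = (45.40·6.900 + 1.180·550.0) / 46.58 = 962.3/46.58 = 20.66 mg/L; combined flow 46.58 m³/s.
Travel time t = 30.0·1000 / 0.54 = 55560 s = 15.43 h.
6.0%/h lost → k = −ln(1 − 0.06) = 0.06188 h⁻¹.
Applying C = C₀e^(−kt): 20.66 × 0.3849 = 7.951 mg/L.
At the second outfall, C = (46.58·7.951 + 8.580·392.0) / (46.58 + 8.580) = 67.69 mg/L.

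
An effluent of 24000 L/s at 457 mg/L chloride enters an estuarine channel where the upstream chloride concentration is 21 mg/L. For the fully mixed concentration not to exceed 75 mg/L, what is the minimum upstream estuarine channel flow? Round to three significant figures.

Set C_mix = 75: (Q·21.00 + 24000·457.0) / (Q + 24000) = 75
→ Q = 24000·(457.0 − 75)/(75 − 21.00) = 169800 L/s.

170000 L/s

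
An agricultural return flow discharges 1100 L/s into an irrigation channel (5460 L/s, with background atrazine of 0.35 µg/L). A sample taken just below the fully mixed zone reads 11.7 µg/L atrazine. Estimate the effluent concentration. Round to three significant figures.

68.0 µg/L

Mass balance: 5460·0.3500 + 1100·Cₑ = 6560·11.70
→ Cₑ = (6560·11.70 − 5460·0.3500) / 1100 = 68.04 µg/L.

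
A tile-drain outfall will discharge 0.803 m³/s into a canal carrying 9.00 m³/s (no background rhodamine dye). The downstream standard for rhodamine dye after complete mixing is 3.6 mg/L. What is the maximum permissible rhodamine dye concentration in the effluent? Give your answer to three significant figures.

43.9 mg/L

At the limit, (Qr·Cr + Qe·Cₑ)/(Qr + Qe) = 3.6:
Cₑ = (9.803·3.6 − 9.000·0) / 0.8030 = 43.95 mg/L.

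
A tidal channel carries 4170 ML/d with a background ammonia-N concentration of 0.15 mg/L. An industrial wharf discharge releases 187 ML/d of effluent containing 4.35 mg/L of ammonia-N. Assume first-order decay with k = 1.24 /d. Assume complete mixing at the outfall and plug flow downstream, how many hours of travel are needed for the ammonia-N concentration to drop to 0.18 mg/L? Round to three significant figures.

After mixing, C = (4170·0.1500 + 187.0·4.350) / 4357 = 1439/4357 = 0.3303 mg/L.
0.3303·exp(−k·t) = 0.18 → t = ln(0.3303/0.18)/k = 42290 s = 11.75 h.

11.7 h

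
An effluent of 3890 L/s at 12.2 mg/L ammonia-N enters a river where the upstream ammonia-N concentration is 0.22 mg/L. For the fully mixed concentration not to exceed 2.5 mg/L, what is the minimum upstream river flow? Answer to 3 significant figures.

16500 L/s

Set C_mix = 2.5: (Q·0.2200 + 3890·12.20) / (Q + 3890) = 2.5
→ Q = 3890·(12.20 − 2.5)/(2.5 − 0.2200) = 16550 L/s.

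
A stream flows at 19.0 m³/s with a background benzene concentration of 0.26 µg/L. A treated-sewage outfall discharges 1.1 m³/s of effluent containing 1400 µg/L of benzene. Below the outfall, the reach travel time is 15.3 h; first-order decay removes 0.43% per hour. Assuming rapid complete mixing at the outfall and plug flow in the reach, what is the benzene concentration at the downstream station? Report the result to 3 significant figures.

Mixed concentration C = ΣQC/ΣQ = (19.00·0.2600 + 1.100·1400) / 20.10 = 1545/20.10 = 76.86 µg/L.
0.43%/h lost → k = −ln(1 − 0.0043) = 0.004309 h⁻¹.
First-order decay: C = 76.86·exp(−k·t) = 76.86·0.9362 = 71.96 µg/L.

72.0 µg/L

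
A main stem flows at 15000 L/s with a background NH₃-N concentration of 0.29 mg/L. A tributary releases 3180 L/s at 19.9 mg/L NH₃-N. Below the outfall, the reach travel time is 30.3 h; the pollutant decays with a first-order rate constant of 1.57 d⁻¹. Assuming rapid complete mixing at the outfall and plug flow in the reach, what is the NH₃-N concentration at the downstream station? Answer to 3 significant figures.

0.513 mg/L

After mixing, C = (15000·0.2900 + 3180·19.90) / 18180 = 67630/18180 = 3.720 mg/L.
Applying C = C₀e^(−kt): 3.720 × 0.1378 = 0.5125 mg/L.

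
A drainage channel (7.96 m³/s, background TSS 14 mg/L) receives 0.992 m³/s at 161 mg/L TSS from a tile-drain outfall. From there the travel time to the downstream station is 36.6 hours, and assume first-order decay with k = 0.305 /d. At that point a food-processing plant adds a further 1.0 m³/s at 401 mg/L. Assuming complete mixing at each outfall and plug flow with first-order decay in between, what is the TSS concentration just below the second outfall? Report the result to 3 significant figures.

57.4 mg/L

Mixed concentration C = ΣQC/ΣQ = (7.960·14.00 + 0.9920·161.0) / 8.952 = 271.2/8.952 = 30.29 mg/L; combined flow 8.952 m³/s.
Decay over the reach: 30.29·exp(−kt) = 30.29·0.6281 = 19.02 mg/L.
At the second outfall, C = (8.952·19.02 + 1.000·401.0) / (8.952 + 1.000) = 57.41 mg/L.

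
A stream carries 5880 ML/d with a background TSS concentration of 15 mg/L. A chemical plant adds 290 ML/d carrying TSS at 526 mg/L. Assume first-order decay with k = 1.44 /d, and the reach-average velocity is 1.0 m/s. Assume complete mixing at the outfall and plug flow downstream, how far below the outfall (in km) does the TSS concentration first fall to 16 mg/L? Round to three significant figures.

53.5 km

Conservation of mass: C = (5880·15.00 + 290.0·526.0) / 6170 = 240700/6170 = 39.02 mg/L.
Set 39.02·exp(−k·t) = 16 → t = ln(39.02/16)/k = 53490 s = 14.86 h.
Distance = v·t = 1.0·53490 = 53490 m = 53.49 km.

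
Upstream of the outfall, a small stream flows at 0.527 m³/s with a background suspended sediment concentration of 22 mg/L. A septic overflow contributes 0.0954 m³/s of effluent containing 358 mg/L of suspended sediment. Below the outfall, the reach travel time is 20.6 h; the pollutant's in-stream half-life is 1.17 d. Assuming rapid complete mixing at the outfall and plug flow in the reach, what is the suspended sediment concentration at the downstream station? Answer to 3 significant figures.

Flow-weighted average: C = (0.5270·22.00 + 0.09540·358.0) / 0.6224 = 45.75/0.6224 = 73.50 mg/L.
Half-life 1.17 d → k = ln 2 / 1.17 = 0.5924 d⁻¹.
After decay, C = 73.50 × e^(−kt) = 73.50 × 0.6014 = 44.20 mg/L.

44.2 mg/L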